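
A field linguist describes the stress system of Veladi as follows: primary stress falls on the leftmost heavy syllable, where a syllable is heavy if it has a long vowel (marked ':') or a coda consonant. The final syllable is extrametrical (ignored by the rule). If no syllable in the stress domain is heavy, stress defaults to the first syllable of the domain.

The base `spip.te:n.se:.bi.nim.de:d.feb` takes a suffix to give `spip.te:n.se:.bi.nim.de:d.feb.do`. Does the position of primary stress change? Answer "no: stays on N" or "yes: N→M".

Base `spip.te:n.se:.bi.nim.de:d.feb` (7 syllables):
  The final syllable (7, feb) is extrametrical; the stress domain is syllables 1–6.
  Weights: 1 spip H, 2 te:n H, 3 se: H, 4 bi L, 5 nim H, 6 de:d H.
  Heavy syllables in the domain: 1, 2, 3, 5, 6. The leftmost is syllable 1 (spip).
  → primary stress on syllable 1.
Suffixed `spip.te:n.se:.bi.nim.de:d.feb.do` (8 syllables):
  The final syllable (8, do) is extrametrical; the stress domain is syllables 1–7.
  Weights: 1 spip H, 2 te:n H, 3 se: H, 4 bi L, 5 nim H, 6 de:d H, 7 feb H.
  Heavy syllables in the domain: 1, 2, 3, 5, 6, 7. The leftmost is syllable 1 (spip).
  → primary stress on syllable 1.

no: stays on 1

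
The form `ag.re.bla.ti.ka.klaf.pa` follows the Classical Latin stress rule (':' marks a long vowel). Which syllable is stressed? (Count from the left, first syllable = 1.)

6

Classical Latin: stress the penult if heavy (long vowel or closed), else the antepenult.
Weights: 5 ka L, 6 klaf H, 7 pa L.
The penult (syllable 6, klaf) is heavy, so it takes stress.
Stress on syllable 6: ag.re.bla.ti.ka.ˈklaf.pa.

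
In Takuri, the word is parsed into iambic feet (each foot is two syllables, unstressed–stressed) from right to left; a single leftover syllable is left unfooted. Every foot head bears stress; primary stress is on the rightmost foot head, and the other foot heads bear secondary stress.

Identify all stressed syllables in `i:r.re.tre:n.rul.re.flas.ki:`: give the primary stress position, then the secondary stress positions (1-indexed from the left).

primary 7, secondary 3, 5

Parse right to left into iambic (σˈσ) feet: i:r (re.ˈtre:n) (rul.ˈre) (flas.ˈki:). Syllable 1 is left unfooted.
Foot heads (stressed positions): 3, 5, 7.
End Rule Rightmost: primary stress on the rightmost head = syllable 7.
Secondary stress on 3, 5: i:r.re.ˌtre:n.rul.ˌre.flas.ˈki:.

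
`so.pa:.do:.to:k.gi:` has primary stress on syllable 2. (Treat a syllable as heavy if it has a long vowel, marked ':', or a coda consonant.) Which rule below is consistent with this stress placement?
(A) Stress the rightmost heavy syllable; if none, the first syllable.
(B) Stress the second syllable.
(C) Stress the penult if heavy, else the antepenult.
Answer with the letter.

B

Rule A → syllable 5 (observed: 2).
Rule B → syllable 2 ✓.
Rule C → syllable 4 (observed: 2).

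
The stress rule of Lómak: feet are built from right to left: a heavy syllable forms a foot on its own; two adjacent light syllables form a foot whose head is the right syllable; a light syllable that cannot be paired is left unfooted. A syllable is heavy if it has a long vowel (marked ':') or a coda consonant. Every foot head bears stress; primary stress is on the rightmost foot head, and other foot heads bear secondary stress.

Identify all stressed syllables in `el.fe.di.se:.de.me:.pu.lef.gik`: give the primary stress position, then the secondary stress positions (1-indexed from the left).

Weights: 1 el H, 2 fe L, 3 di L, 4 se: H, 5 de L, 6 me: H, 7 pu L, 8 lef H, 9 gik H.
Parse right to left (heavy = foot alone; LL = one foot; stranded L unfooted): (ˈel) (fe.ˈdi) (ˈse:) de (ˈme:) pu (ˈlef) (ˈgik).
Foot heads: 1, 3, 4, 6, 8, 9.
Primary stress on the rightmost head = syllable 9.
Secondary stress on 1, 3, 4, 6, 8: ˌel.fe.ˌdi.ˌse:.de.ˌme:.pu.ˌlef.ˈgik.

primary 9, secondary 1, 3, 4, 6, 8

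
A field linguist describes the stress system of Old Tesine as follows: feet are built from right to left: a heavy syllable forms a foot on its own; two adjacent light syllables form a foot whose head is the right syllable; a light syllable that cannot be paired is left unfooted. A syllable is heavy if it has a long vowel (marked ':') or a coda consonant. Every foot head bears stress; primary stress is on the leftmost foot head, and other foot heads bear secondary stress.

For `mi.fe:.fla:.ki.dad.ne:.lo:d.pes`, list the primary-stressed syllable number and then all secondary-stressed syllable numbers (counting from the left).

Weights: 1 mi L, 2 fe: H, 3 fla: H, 4 ki L, 5 dad H, 6 ne: H, 7 lo:d H, 8 pes H.
Parse right to left (heavy = foot alone; LL = one foot; stranded L unfooted): mi (ˈfe:) (ˈfla:) ki (ˈdad) (ˈne:) (ˈlo:d) (ˈpes).
Foot heads: 2, 3, 5, 6, 7, 8.
Primary stress on the leftmost head = syllable 2.
Secondary stress on 3, 5, 6, 7, 8: mi.ˈfe:.ˌfla:.ki.ˌdad.ˌne:.ˌlo:d.ˌpes.

primary 2, secondary 3, 5, 6, 7, 8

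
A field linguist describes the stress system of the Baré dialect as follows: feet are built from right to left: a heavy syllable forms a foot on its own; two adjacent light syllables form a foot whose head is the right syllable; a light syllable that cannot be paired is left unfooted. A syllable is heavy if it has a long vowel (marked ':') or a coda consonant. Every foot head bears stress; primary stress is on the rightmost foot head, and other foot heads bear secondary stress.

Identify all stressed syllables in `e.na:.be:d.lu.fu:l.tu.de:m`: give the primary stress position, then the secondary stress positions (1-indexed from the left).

primary 7, secondary 2, 3, 5

Weights: 1 e L, 2 na: H, 3 be:d H, 4 lu L, 5 fu:l H, 6 tu L, 7 de:m H.
Parse right to left (heavy = foot alone; LL = one foot; stranded L unfooted): e (ˈna:) (ˈbe:d) lu (ˈfu:l) tu (ˈde:m).
Foot heads: 2, 3, 5, 7.
Primary stress on the rightmost head = syllable 7.
Secondary stress on 2, 3, 5: e.ˌna:.ˌbe:d.lu.ˌfu:l.tu.ˈde:m.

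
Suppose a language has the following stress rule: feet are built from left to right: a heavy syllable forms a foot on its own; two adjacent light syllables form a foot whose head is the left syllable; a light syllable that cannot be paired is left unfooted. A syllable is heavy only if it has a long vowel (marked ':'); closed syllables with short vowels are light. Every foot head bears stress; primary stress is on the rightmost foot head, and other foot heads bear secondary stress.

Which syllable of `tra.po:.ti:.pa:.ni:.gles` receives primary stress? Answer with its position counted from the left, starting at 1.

5

Weights: 1 tra L, 2 po: H, 3 ti: H, 4 pa: H, 5 ni: H, 6 gles L.
Parse left to right (heavy = foot alone; LL = one foot; stranded L unfooted): tra (ˈpo:) (ˈti:) (ˈpa:) (ˈni:) gles.
Foot heads: 2, 3, 4, 5.
Primary stress on the rightmost head = syllable 5.
Primary stress: syllable 5 → tra.po:.ti:.pa:.ˈni:.gles.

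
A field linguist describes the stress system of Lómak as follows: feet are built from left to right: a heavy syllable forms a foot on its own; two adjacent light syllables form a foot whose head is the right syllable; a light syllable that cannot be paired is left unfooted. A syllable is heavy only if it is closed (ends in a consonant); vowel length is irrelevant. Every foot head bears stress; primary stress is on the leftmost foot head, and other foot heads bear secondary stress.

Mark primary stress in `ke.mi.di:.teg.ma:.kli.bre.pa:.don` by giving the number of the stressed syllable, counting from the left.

Weights: 1 ke L, 2 mi L, 3 di: L, 4 teg H, 5 ma: L, 6 kli L, 7 bre L, 8 pa: L, 9 don H.
Parse left to right (heavy = foot alone; LL = one foot; stranded L unfooted): (ke.ˈmi) di: (ˈteg) (ma:.ˈkli) (bre.ˈpa:) (ˈdon).
Foot heads: 2, 4, 6, 8, 9.
Primary stress on the leftmost head = syllable 2.
Primary stress: syllable 2 → ke.ˈmi.di:.teg.ma:.kli.bre.pa:.don.

2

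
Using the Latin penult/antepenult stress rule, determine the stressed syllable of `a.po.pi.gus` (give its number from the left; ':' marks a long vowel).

Classical Latin: stress the penult if heavy (long vowel or closed), else the antepenult.
Weights: 2 po L, 3 pi L, 4 gus H.
The penult (syllable 3, pi) is light, so stress falls on the antepenult (syllable 2, po).
Stress on syllable 2: a.ˈpo.pi.gus.

2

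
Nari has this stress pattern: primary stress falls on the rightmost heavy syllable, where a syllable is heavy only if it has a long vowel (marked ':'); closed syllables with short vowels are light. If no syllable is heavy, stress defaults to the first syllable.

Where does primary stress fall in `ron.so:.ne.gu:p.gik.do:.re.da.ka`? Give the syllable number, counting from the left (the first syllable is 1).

6

Weights: 1 ron L, 2 so: H, 3 ne L, 4 gu:p H, 5 gik L, 6 do: H, 7 re L, 8 da L, 9 ka L.
Heavy syllables in the domain: 2, 4, 6. The rightmost is syllable 6 (do:).
Primary stress: syllable 6 → ron.so:.ne.gu:p.gik.ˈdo:.re.da.ka.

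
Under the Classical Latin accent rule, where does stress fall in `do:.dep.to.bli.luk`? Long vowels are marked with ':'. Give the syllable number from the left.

Classical Latin: stress the penult if heavy (long vowel or closed), else the antepenult.
Weights: 3 to L, 4 bli L, 5 luk H.
The penult (syllable 4, bli) is light, so stress falls on the antepenult (syllable 3, to).
Stress on syllable 3: do:.dep.ˈto.bli.luk.

3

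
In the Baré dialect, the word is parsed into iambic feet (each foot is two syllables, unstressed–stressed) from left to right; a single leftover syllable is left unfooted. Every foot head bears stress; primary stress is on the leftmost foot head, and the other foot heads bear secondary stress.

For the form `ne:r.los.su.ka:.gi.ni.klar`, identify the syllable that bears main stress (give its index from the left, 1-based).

Parse left to right into iambic (σˈσ) feet: (ne:r.ˈlos) (su.ˈka:) (gi.ˈni) klar. Syllable 7 is left unfooted.
Foot heads (stressed positions): 2, 4, 6.
End Rule Leftmost: primary stress on the leftmost head = syllable 2.
Primary stress: syllable 2 → ne:r.ˈlos.su.ka:.gi.ni.klar.

2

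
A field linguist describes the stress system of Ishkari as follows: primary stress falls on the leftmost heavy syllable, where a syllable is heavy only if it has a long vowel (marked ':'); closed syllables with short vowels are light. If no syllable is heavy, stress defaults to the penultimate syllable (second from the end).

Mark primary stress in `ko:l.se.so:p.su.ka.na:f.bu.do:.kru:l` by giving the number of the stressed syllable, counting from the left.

1

Weights: 1 ko:l H, 2 se L, 3 so:p H, 4 su L, 5 ka L, 6 na:f H, 7 bu L, 8 do: H, 9 kru:l H.
Heavy syllables in the domain: 1, 3, 6, 8, 9. The leftmost is syllable 1 (ko:l).
Primary stress: syllable 1 → ˈko:l.se.so:p.su.ka.na:f.bu.do:.kru:l.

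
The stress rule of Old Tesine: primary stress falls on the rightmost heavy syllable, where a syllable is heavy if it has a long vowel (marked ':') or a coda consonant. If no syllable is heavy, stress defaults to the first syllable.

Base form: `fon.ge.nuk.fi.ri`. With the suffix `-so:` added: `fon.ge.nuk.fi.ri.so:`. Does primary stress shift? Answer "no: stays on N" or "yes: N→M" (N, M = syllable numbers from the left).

yes: 3→6

Base `fon.ge.nuk.fi.ri` (5 syllables):
  Weights: 1 fon H, 2 ge L, 3 nuk H, 4 fi L, 5 ri L.
  Heavy syllables in the domain: 1, 3. The rightmost is syllable 3 (nuk).
  → primary stress on syllable 3.
Suffixed `fon.ge.nuk.fi.ri.so:` (6 syllables):
  Weights: 1 fon H, 2 ge L, 3 nuk H, 4 fi L, 5 ri L, 6 so: H.
  Heavy syllables in the domain: 1, 3, 6. The rightmost is syllable 6 (so:).
  → primary stress on syllable 6.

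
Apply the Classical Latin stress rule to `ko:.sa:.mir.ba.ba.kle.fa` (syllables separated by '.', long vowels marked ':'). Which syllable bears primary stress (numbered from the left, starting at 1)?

Classical Latin: stress the penult if heavy (long vowel or closed), else the antepenult.
Weights: 5 ba L, 6 kle L, 7 fa L.
The penult (syllable 6, kle) is light, so stress falls on the antepenult (syllable 5, ba).
Stress on syllable 5: ko:.sa:.mir.ba.ˈba.kle.fa.

5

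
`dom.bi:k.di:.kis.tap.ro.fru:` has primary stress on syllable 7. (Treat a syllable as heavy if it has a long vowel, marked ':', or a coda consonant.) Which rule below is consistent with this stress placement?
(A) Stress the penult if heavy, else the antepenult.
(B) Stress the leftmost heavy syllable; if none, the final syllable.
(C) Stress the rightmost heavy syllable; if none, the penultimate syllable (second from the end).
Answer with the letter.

C

Rule A → syllable 5 (observed: 7).
Rule B → syllable 1 (observed: 7).
Rule C → syllable 7 ✓.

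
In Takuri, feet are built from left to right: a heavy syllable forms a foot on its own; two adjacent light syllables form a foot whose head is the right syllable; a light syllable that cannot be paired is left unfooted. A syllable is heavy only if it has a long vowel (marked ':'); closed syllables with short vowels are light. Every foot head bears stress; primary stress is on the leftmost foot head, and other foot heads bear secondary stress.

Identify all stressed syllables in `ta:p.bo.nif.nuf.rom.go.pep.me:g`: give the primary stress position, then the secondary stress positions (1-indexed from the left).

primary 1, secondary 3, 5, 7, 8

Weights: 1 ta:p H, 2 bo L, 3 nif L, 4 nuf L, 5 rom L, 6 go L, 7 pep L, 8 me:g H.
Parse left to right (heavy = foot alone; LL = one foot; stranded L unfooted): (ˈta:p) (bo.ˈnif) (nuf.ˈrom) (go.ˈpep) (ˈme:g).
Foot heads: 1, 3, 5, 7, 8.
Primary stress on the leftmost head = syllable 1.
Secondary stress on 3, 5, 7, 8: ˈta:p.bo.ˌnif.nuf.ˌrom.go.ˌpep.ˌme:g.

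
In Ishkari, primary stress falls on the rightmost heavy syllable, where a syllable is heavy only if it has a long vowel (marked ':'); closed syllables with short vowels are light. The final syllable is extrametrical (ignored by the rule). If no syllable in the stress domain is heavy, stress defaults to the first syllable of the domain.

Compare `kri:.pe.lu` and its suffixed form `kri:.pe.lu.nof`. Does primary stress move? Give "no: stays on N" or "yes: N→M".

Base `kri:.pe.lu` (3 syllables):
  The final syllable (3, lu) is extrametrical; the stress domain is syllables 1–2.
  Weights: 1 kri: H, 2 pe L.
  Heavy syllables in the domain: 1. The rightmost is syllable 1 (kri:).
  → primary stress on syllable 1.
Suffixed `kri:.pe.lu.nof` (4 syllables):
  The final syllable (4, nof) is extrametrical; the stress domain is syllables 1–3.
  Weights: 1 kri: H, 2 pe L, 3 lu L.
  Heavy syllables in the domain: 1. The rightmost is syllable 1 (kri:).
  → primary stress on syllable 1.

no: stays on 1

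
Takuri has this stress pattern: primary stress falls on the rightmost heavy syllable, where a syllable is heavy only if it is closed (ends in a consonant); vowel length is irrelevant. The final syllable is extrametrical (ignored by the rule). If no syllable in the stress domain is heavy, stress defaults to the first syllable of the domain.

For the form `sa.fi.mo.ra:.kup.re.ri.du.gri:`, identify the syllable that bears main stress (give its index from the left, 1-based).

The final syllable (9, gri:) is extrametrical; the stress domain is syllables 1–8.
Weights: 1 sa L, 2 fi L, 3 mo L, 4 ra: L, 5 kup H, 6 re L, 7 ri L, 8 du L.
Heavy syllables in the domain: 5. The rightmost is syllable 5 (kup).
Primary stress: syllable 5 → sa.fi.mo.ra:.ˈkup.re.ri.du.gri:.

5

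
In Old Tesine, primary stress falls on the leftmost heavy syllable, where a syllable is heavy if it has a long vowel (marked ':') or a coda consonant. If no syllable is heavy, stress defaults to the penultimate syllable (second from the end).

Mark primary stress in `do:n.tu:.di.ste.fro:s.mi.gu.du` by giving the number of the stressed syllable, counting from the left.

Weights: 1 do:n H, 2 tu: H, 3 di L, 4 ste L, 5 fro:s H, 6 mi L, 7 gu L, 8 du L.
Heavy syllables in the domain: 1, 2, 5. The leftmost is syllable 1 (do:n).
Primary stress: syllable 1 → ˈdo:n.tu:.di.ste.fro:s.mi.gu.du.

1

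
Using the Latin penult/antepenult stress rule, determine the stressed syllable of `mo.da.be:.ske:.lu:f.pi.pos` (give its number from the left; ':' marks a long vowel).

Classical Latin: stress the penult if heavy (long vowel or closed), else the antepenult.
Weights: 5 lu:f H, 6 pi L, 7 pos H.
The penult (syllable 6, pi) is light, so stress falls on the antepenult (syllable 5, lu:f).
Stress on syllable 5: mo.da.be:.ske:.ˈlu:f.pi.pos.

5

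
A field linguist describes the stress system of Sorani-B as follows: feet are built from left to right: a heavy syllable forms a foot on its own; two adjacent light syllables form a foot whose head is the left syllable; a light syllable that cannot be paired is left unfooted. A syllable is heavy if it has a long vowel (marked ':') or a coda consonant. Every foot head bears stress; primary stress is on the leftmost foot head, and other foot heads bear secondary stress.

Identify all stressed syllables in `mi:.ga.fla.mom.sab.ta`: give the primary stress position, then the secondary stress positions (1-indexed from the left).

primary 1, secondary 2, 4, 5

Weights: 1 mi: H, 2 ga L, 3 fla L, 4 mom H, 5 sab H, 6 ta L.
Parse left to right (heavy = foot alone; LL = one foot; stranded L unfooted): (ˈmi:) (ˈga.fla) (ˈmom) (ˈsab) ta.
Foot heads: 1, 2, 4, 5.
Primary stress on the leftmost head = syllable 1.
Secondary stress on 2, 4, 5: ˈmi:.ˌga.fla.ˌmom.ˌsab.ta.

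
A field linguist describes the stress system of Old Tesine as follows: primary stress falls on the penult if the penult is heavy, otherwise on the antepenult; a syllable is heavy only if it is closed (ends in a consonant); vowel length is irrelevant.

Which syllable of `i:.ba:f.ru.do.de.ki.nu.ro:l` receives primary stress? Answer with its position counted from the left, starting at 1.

Weights: 6 ki L, 7 nu L, 8 ro:l H.
The penult (syllable 7, nu) is light, so stress falls on the antepenult (syllable 6, ki).
Primary stress: syllable 6 → i:.ba:f.ru.do.de.ˈki.nu.ro:l.

6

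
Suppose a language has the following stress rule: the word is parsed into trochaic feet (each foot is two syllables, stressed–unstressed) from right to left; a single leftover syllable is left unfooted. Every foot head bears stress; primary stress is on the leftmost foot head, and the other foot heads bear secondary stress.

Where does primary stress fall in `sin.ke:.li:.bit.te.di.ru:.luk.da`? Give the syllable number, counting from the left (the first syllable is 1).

2

Parse right to left into trochaic (ˈσσ) feet: sin (ˈke:.li:) (ˈbit.te) (ˈdi.ru:) (ˈluk.da). Syllable 1 is left unfooted.
Foot heads (stressed positions): 2, 4, 6, 8.
End Rule Leftmost: primary stress on the leftmost head = syllable 2.
Primary stress: syllable 2 → sin.ˈke:.li:.bit.te.di.ru:.luk.da.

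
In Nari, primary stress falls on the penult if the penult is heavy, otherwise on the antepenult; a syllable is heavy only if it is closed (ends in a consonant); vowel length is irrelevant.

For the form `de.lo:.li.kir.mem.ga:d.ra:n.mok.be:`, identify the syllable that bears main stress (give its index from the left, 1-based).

8

Weights: 7 ra:n H, 8 mok H, 9 be: L.
The penult (syllable 8, mok) is heavy, so it takes stress.
Primary stress: syllable 8 → de.lo:.li.kir.mem.ga:d.ra:n.ˈmok.be:.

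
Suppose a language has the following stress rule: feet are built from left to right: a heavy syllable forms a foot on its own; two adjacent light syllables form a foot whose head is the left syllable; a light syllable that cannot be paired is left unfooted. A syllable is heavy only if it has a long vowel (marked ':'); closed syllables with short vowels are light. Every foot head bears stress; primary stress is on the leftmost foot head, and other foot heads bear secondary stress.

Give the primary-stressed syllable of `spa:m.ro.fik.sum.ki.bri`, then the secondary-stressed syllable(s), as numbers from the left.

primary 1, secondary 2, 4

Weights: 1 spa:m H, 2 ro L, 3 fik L, 4 sum L, 5 ki L, 6 bri L.
Parse left to right (heavy = foot alone; LL = one foot; stranded L unfooted): (ˈspa:m) (ˈro.fik) (ˈsum.ki) bri.
Foot heads: 1, 2, 4.
Primary stress on the leftmost head = syllable 1.
Secondary stress on 2, 4: ˈspa:m.ˌro.fik.ˌsum.ki.bri.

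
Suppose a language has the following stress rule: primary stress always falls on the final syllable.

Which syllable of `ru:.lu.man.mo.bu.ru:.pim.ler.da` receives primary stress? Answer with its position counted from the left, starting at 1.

9

The word has 9 syllables; the final syllable is syllable 9 (da).
Primary stress: syllable 9 → ru:.lu.man.mo.bu.ru:.pim.ler.ˈda.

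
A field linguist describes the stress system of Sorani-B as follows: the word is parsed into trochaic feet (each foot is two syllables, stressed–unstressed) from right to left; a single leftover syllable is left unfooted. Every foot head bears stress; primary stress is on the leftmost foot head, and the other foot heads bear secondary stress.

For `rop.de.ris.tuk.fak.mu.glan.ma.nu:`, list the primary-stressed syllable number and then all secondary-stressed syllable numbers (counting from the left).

primary 2, secondary 4, 6, 8

Parse right to left into trochaic (ˈσσ) feet: rop (ˈde.ris) (ˈtuk.fak) (ˈmu.glan) (ˈma.nu:). Syllable 1 is left unfooted.
Foot heads (stressed positions): 2, 4, 6, 8.
End Rule Leftmost: primary stress on the leftmost head = syllable 2.
Secondary stress on 4, 6, 8: rop.ˈde.ris.ˌtuk.fak.ˌmu.glan.ˌma.nu:.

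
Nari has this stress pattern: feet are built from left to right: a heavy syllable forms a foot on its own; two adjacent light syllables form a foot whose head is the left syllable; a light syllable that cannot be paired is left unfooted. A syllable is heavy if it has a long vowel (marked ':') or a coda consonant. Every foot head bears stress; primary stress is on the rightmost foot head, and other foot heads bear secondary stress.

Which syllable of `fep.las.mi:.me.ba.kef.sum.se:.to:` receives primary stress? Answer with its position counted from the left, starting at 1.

9

Weights: 1 fep H, 2 las H, 3 mi: H, 4 me L, 5 ba L, 6 kef H, 7 sum H, 8 se: H, 9 to: H.
Parse left to right (heavy = foot alone; LL = one foot; stranded L unfooted): (ˈfep) (ˈlas) (ˈmi:) (ˈme.ba) (ˈkef) (ˈsum) (ˈse:) (ˈto:).
Foot heads: 1, 2, 3, 4, 6, 7, 8, 9.
Primary stress on the rightmost head = syllable 9.
Primary stress: syllable 9 → fep.las.mi:.me.ba.kef.sum.se:.ˈto:.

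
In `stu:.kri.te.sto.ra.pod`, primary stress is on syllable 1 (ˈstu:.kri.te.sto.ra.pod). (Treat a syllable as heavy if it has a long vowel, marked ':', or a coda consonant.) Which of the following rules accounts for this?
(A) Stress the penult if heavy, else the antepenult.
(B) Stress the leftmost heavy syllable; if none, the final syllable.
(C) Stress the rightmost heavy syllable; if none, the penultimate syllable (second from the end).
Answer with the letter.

Rule A → syllable 4 (observed: 1).
Rule B → syllable 1 ✓.
Rule C → syllable 6 (observed: 1).

B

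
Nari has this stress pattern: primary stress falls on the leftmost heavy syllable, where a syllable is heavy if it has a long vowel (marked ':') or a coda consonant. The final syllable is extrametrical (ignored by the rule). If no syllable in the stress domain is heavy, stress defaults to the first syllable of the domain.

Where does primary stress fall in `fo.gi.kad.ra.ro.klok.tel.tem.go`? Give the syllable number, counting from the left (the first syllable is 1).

3

The final syllable (9, go) is extrametrical; the stress domain is syllables 1–8.
Weights: 1 fo L, 2 gi L, 3 kad H, 4 ra L, 5 ro L, 6 klok H, 7 tel H, 8 tem H.
Heavy syllables in the domain: 3, 6, 7, 8. The leftmost is syllable 3 (kad).
Primary stress: syllable 3 → fo.gi.ˈkad.ra.ro.klok.tel.tem.go.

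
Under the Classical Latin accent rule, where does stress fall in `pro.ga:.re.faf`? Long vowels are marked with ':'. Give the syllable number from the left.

2

Classical Latin: stress the penult if heavy (long vowel or closed), else the antepenult.
Weights: 2 ga: H, 3 re L, 4 faf H.
The penult (syllable 3, re) is light, so stress falls on the antepenult (syllable 2, ga:).
Stress on syllable 2: pro.ˈga:.re.faf.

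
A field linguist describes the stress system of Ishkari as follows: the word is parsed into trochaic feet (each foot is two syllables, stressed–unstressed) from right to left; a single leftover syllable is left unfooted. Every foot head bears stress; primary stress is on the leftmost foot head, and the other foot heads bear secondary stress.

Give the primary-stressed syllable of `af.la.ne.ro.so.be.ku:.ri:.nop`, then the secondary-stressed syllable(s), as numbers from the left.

primary 2, secondary 4, 6, 8

Parse right to left into trochaic (ˈσσ) feet: af (ˈla.ne) (ˈro.so) (ˈbe.ku:) (ˈri:.nop). Syllable 1 is left unfooted.
Foot heads (stressed positions): 2, 4, 6, 8.
End Rule Leftmost: primary stress on the leftmost head = syllable 2.
Secondary stress on 4, 6, 8: af.ˈla.ne.ˌro.so.ˌbe.ku:.ˌri:.nop.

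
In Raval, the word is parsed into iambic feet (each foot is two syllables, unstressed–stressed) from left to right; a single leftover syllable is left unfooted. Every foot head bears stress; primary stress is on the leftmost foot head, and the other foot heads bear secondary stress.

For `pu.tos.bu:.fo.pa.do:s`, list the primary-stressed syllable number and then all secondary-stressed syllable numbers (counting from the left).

primary 2, secondary 4, 6

Parse left to right into iambic (σˈσ) feet: (pu.ˈtos) (bu:.ˈfo) (pa.ˈdo:s).
Foot heads (stressed positions): 2, 4, 6.
End Rule Leftmost: primary stress on the leftmost head = syllable 2.
Secondary stress on 4, 6: pu.ˈtos.bu:.ˌfo.pa.ˌdo:s.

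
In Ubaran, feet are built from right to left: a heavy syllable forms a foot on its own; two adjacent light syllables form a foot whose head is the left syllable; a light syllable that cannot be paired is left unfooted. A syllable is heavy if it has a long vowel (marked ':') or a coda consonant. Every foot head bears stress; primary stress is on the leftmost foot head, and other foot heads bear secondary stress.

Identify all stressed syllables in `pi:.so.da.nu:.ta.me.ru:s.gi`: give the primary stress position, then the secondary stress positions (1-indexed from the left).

Weights: 1 pi: H, 2 so L, 3 da L, 4 nu: H, 5 ta L, 6 me L, 7 ru:s H, 8 gi L.
Parse right to left (heavy = foot alone; LL = one foot; stranded L unfooted): (ˈpi:) (ˈso.da) (ˈnu:) (ˈta.me) (ˈru:s) gi.
Foot heads: 1, 2, 4, 5, 7.
Primary stress on the leftmost head = syllable 1.
Secondary stress on 2, 4, 5, 7: ˈpi:.ˌso.da.ˌnu:.ˌta.me.ˌru:s.gi.

primary 1, secondary 2, 4, 5, 7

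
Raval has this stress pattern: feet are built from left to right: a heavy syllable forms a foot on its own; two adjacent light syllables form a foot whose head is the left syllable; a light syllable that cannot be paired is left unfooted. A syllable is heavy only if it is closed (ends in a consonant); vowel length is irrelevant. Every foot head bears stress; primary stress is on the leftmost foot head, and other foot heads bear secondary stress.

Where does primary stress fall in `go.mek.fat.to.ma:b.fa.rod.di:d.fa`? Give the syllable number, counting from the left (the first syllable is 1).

Weights: 1 go L, 2 mek H, 3 fat H, 4 to L, 5 ma:b H, 6 fa L, 7 rod H, 8 di:d H, 9 fa L.
Parse left to right (heavy = foot alone; LL = one foot; stranded L unfooted): go (ˈmek) (ˈfat) to (ˈma:b) fa (ˈrod) (ˈdi:d) fa.
Foot heads: 2, 3, 5, 7, 8.
Primary stress on the leftmost head = syllable 2.
Primary stress: syllable 2 → go.ˈmek.fat.to.ma:b.fa.rod.di:d.fa.

2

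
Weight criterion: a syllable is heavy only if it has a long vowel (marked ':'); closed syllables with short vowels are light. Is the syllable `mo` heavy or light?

light

`mo`: short vowel, open (no coda). Short vowel → light.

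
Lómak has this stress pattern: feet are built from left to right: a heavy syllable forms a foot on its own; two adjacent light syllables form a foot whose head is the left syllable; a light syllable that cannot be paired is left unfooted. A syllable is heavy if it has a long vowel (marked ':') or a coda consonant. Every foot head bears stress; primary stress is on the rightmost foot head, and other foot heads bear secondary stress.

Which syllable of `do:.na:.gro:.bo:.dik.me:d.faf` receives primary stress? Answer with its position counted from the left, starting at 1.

7

Weights: 1 do: H, 2 na: H, 3 gro: H, 4 bo: H, 5 dik H, 6 me:d H, 7 faf H.
Parse left to right (heavy = foot alone; LL = one foot; stranded L unfooted): (ˈdo:) (ˈna:) (ˈgro:) (ˈbo:) (ˈdik) (ˈme:d) (ˈfaf).
Foot heads: 1, 2, 3, 4, 5, 6, 7.
Primary stress on the rightmost head = syllable 7.
Primary stress: syllable 7 → do:.na:.gro:.bo:.dik.me:d.ˈfaf.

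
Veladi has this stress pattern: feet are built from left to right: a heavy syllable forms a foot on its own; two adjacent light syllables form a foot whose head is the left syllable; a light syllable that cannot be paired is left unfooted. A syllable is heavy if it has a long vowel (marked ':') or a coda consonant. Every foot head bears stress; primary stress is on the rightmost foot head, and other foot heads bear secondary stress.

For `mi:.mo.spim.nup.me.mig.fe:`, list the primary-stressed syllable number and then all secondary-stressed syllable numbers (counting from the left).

Weights: 1 mi: H, 2 mo L, 3 spim H, 4 nup H, 5 me L, 6 mig H, 7 fe: H.
Parse left to right (heavy = foot alone; LL = one foot; stranded L unfooted): (ˈmi:) mo (ˈspim) (ˈnup) me (ˈmig) (ˈfe:).
Foot heads: 1, 3, 4, 6, 7.
Primary stress on the rightmost head = syllable 7.
Secondary stress on 1, 3, 4, 6: ˌmi:.mo.ˌspim.ˌnup.me.ˌmig.ˈfe:.

primary 7, secondary 1, 3, 4, 6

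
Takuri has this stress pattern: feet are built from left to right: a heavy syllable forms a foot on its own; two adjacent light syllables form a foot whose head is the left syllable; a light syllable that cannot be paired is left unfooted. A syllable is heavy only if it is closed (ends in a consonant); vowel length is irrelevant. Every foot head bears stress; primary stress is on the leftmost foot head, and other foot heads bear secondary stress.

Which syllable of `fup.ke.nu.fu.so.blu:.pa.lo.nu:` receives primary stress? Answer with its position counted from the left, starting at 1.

1

Weights: 1 fup H, 2 ke L, 3 nu L, 4 fu L, 5 so L, 6 blu: L, 7 pa L, 8 lo L, 9 nu: L.
Parse left to right (heavy = foot alone; LL = one foot; stranded L unfooted): (ˈfup) (ˈke.nu) (ˈfu.so) (ˈblu:.pa) (ˈlo.nu:).
Foot heads: 1, 2, 4, 6, 8.
Primary stress on the leftmost head = syllable 1.
Primary stress: syllable 1 → ˈfup.ke.nu.fu.so.blu:.pa.lo.nu:.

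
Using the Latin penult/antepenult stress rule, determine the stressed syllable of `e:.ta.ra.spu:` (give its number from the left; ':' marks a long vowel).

2

Classical Latin: stress the penult if heavy (long vowel or closed), else the antepenult.
Weights: 2 ta L, 3 ra L, 4 spu: H.
The penult (syllable 3, ra) is light, so stress falls on the antepenult (syllable 2, ta).
Stress on syllable 2: e:.ˈta.ra.spu:.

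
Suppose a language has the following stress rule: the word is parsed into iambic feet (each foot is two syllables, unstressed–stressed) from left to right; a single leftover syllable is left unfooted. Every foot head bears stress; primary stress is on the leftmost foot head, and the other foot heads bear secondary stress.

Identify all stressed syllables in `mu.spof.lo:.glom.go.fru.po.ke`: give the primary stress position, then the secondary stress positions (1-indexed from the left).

Parse left to right into iambic (σˈσ) feet: (mu.ˈspof) (lo:.ˈglom) (go.ˈfru) (po.ˈke).
Foot heads (stressed positions): 2, 4, 6, 8.
End Rule Leftmost: primary stress on the leftmost head = syllable 2.
Secondary stress on 4, 6, 8: mu.ˈspof.lo:.ˌglom.go.ˌfru.po.ˌke.

primary 2, secondary 4, 6, 8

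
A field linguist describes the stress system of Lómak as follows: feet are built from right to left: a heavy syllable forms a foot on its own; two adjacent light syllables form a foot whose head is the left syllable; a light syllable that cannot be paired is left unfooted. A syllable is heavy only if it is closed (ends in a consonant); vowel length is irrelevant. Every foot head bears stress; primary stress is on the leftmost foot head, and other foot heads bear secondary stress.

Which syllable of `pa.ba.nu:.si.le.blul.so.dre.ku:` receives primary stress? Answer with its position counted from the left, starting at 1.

2

Weights: 1 pa L, 2 ba L, 3 nu: L, 4 si L, 5 le L, 6 blul H, 7 so L, 8 dre L, 9 ku: L.
Parse right to left (heavy = foot alone; LL = one foot; stranded L unfooted): pa (ˈba.nu:) (ˈsi.le) (ˈblul) so (ˈdre.ku:).
Foot heads: 2, 4, 6, 8.
Primary stress on the leftmost head = syllable 2.
Primary stress: syllable 2 → pa.ˈba.nu:.si.le.blul.so.dre.ku:.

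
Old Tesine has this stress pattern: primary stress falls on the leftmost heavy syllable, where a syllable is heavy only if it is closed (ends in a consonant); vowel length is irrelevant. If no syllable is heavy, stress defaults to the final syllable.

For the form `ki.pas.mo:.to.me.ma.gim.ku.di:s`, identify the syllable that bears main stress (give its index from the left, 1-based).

2

Weights: 1 ki L, 2 pas H, 3 mo: L, 4 to L, 5 me L, 6 ma L, 7 gim H, 8 ku L, 9 di:s H.
Heavy syllables in the domain: 2, 7, 9. The leftmost is syllable 2 (pas).
Primary stress: syllable 2 → ki.ˈpas.mo:.to.me.ma.gim.ku.di:s.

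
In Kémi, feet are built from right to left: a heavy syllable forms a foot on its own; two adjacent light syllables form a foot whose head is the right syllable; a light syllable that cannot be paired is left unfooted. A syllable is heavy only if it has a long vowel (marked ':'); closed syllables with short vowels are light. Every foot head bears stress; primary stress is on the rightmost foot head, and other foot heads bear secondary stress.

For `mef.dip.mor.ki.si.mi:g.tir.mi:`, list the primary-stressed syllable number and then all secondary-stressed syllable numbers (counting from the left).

primary 8, secondary 3, 5, 6

Weights: 1 mef L, 2 dip L, 3 mor L, 4 ki L, 5 si L, 6 mi:g H, 7 tir L, 8 mi: H.
Parse right to left (heavy = foot alone; LL = one foot; stranded L unfooted): mef (dip.ˈmor) (ki.ˈsi) (ˈmi:g) tir (ˈmi:).
Foot heads: 3, 5, 6, 8.
Primary stress on the rightmost head = syllable 8.
Secondary stress on 3, 5, 6: mef.dip.ˌmor.ki.ˌsi.ˌmi:g.tir.ˈmi:.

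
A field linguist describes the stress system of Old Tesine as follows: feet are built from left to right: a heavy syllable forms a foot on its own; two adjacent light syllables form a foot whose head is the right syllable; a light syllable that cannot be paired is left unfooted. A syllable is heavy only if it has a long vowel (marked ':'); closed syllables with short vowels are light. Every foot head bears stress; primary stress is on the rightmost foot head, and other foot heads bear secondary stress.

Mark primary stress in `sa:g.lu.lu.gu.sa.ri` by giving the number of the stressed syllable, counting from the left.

Weights: 1 sa:g H, 2 lu L, 3 lu L, 4 gu L, 5 sa L, 6 ri L.
Parse left to right (heavy = foot alone; LL = one foot; stranded L unfooted): (ˈsa:g) (lu.ˈlu) (gu.ˈsa) ri.
Foot heads: 1, 3, 5.
Primary stress on the rightmost head = syllable 5.
Primary stress: syllable 5 → sa:g.lu.lu.gu.ˈsa.ri.

5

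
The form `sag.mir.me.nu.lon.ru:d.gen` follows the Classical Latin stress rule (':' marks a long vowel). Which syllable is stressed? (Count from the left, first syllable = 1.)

Classical Latin: stress the penult if heavy (long vowel or closed), else the antepenult.
Weights: 5 lon H, 6 ru:d H, 7 gen H.
The penult (syllable 6, ru:d) is heavy, so it takes stress.
Stress on syllable 6: sag.mir.me.nu.lon.ˈru:d.gen.

6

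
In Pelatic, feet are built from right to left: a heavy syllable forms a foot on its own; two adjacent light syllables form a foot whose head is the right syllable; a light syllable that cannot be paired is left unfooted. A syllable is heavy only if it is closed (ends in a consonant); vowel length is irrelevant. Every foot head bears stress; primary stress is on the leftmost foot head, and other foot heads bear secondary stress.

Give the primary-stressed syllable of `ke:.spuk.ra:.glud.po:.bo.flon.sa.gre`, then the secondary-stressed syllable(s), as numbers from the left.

Weights: 1 ke: L, 2 spuk H, 3 ra: L, 4 glud H, 5 po: L, 6 bo L, 7 flon H, 8 sa L, 9 gre L.
Parse right to left (heavy = foot alone; LL = one foot; stranded L unfooted): ke: (ˈspuk) ra: (ˈglud) (po:.ˈbo) (ˈflon) (sa.ˈgre).
Foot heads: 2, 4, 6, 7, 9.
Primary stress on the leftmost head = syllable 2.
Secondary stress on 4, 6, 7, 9: ke:.ˈspuk.ra:.ˌglud.po:.ˌbo.ˌflon.sa.ˌgre.

primary 2, secondary 4, 6, 7, 9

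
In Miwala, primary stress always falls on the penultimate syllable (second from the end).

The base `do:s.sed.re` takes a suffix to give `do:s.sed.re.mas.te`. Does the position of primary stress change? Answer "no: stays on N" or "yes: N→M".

Base `do:s.sed.re` (3 syllables):
  The word has 3 syllables; the penultimate syllable (second from the end) is syllable 2 (sed).
  → primary stress on syllable 2.
Suffixed `do:s.sed.re.mas.te` (5 syllables):
  The word has 5 syllables; the penultimate syllable (second from the end) is syllable 4 (mas).
  → primary stress on syllable 4.

yes: 2→4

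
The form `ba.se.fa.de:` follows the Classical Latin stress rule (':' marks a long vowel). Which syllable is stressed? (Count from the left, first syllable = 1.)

2

Classical Latin: stress the penult if heavy (long vowel or closed), else the antepenult.
Weights: 2 se L, 3 fa L, 4 de: H.
The penult (syllable 3, fa) is light, so stress falls on the antepenult (syllable 2, se).
Stress on syllable 2: ba.ˈse.fa.de:.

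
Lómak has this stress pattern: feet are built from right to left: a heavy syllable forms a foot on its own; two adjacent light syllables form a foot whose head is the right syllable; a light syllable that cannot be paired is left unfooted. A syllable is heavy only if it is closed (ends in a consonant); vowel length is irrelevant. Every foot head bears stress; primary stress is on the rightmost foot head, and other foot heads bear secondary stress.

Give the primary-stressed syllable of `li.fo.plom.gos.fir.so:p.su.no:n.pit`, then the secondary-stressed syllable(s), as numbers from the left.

Weights: 1 li L, 2 fo L, 3 plom H, 4 gos H, 5 fir H, 6 so:p H, 7 su L, 8 no:n H, 9 pit H.
Parse right to left (heavy = foot alone; LL = one foot; stranded L unfooted): (li.ˈfo) (ˈplom) (ˈgos) (ˈfir) (ˈso:p) su (ˈno:n) (ˈpit).
Foot heads: 2, 3, 4, 5, 6, 8, 9.
Primary stress on the rightmost head = syllable 9.
Secondary stress on 2, 3, 4, 5, 6, 8: li.ˌfo.ˌplom.ˌgos.ˌfir.ˌso:p.su.ˌno:n.ˈpit.

primary 9, secondary 2, 3, 4, 5, 6, 8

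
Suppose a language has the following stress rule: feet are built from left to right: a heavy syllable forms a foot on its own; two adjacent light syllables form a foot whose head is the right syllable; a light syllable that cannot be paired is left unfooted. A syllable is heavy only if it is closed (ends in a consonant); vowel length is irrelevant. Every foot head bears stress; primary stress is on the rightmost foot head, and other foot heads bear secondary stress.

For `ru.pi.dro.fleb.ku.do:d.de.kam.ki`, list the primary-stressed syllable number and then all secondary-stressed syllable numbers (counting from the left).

primary 8, secondary 2, 4, 6

Weights: 1 ru L, 2 pi L, 3 dro L, 4 fleb H, 5 ku L, 6 do:d H, 7 de L, 8 kam H, 9 ki L.
Parse left to right (heavy = foot alone; LL = one foot; stranded L unfooted): (ru.ˈpi) dro (ˈfleb) ku (ˈdo:d) de (ˈkam) ki.
Foot heads: 2, 4, 6, 8.
Primary stress on the rightmost head = syllable 8.
Secondary stress on 2, 4, 6: ru.ˌpi.dro.ˌfleb.ku.ˌdo:d.de.ˈkam.ki.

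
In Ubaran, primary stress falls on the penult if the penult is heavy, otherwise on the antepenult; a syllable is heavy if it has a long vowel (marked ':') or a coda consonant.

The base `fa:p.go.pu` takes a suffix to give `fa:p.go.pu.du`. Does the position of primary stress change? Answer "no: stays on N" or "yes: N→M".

yes: 1→2

Base `fa:p.go.pu` (3 syllables):
  Weights: 1 fa:p H, 2 go L, 3 pu L.
  The penult (syllable 2, go) is light, so stress falls on the antepenult (syllable 1, fa:p).
  → primary stress on syllable 1.
Suffixed `fa:p.go.pu.du` (4 syllables):
  Weights: 2 go L, 3 pu L, 4 du L.
  The penult (syllable 3, pu) is light, so stress falls on the antepenult (syllable 2, go).
  → primary stress on syllable 2.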